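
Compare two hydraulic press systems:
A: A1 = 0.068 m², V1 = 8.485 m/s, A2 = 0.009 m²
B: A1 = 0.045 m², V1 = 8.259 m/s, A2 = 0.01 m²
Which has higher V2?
V2(A) = 64.11 m/s, V2(B) = 37.17 m/s. Answer: A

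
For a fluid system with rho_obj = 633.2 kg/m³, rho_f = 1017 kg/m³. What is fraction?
Formula: f_{sub} = \frac{\rho_{obj}}{\rho_f}
fraction = 633.2/1017 = 0.6226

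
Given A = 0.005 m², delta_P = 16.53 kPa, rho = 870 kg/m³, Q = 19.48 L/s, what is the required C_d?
Formula: Q = C_d A \sqrt{\frac{2 \Delta P}{\rho}}
Substituting knowns: 19.48 = C_d·0.005·√(2·(16.53·1000)/870)·1000
Solving for C_d: C_d = (19.48/1000)/(0.005·√(2·(16.53·1000)/870)) = 0.632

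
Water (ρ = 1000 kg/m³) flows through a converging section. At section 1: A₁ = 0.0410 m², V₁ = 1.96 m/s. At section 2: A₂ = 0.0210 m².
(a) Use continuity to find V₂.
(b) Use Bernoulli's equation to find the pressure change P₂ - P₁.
(a) Continuity: A₁V₁=A₂V₂ -> V₂=A₁V₁/A₂=0.0410*1.96/0.0210=3.83 m/s
(b) Bernoulli: P₂-P₁=0.5*rho*(V₁^2-V₂^2)/1000=0.5*1000*(1.96^2-3.83^2)/1000=-5.414 kPa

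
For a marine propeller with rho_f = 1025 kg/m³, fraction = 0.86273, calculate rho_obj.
Formula: f_{sub} = \frac{\rho_{obj}}{\rho_f}
Substituting knowns: 0.86273 = rho_obj/1025
Solving for rho_obj: rho_obj = 0.86273·1025 = 884.3 kg/m³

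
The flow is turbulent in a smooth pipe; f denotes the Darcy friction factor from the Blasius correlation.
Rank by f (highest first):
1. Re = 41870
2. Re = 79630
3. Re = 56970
Case 1: f = 0.02209
Case 2: f = 0.01881
Case 3: f = 0.02045
Ranking (highest first): 1, 3, 2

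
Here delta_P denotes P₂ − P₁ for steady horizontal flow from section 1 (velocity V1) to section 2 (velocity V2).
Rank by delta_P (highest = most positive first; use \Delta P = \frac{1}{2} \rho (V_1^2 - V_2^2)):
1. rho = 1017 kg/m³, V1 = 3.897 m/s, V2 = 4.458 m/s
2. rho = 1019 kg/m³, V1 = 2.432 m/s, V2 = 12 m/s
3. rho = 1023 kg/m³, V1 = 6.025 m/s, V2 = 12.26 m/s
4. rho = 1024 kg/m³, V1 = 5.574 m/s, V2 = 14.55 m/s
Case 1: delta_P = -2.383 kPa
Case 2: delta_P = -70.35 kPa
Case 3: delta_P = -58.31 kPa
Case 4: delta_P = -92.48 kPa
Ranking (highest first): 1, 3, 2, 4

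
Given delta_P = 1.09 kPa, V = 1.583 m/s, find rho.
Formula: V = \sqrt{\frac{2 \Delta P}{\rho}}
Substituting knowns: 1.583 = √(2·(1.09·1000)/rho)
Solving for rho: rho = 2·(1.09·1000)/1.583² = 870 kg/m³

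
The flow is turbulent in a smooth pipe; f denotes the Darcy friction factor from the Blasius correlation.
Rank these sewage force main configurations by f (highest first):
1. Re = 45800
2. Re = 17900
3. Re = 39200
Case 1: f = 0.0216
Case 2: f = 0.02732
Case 3: f = 0.02246
Ranking (highest first): 2, 3, 1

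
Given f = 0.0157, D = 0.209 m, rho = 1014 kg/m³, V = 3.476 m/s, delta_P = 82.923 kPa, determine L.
Formula: \Delta P = f \frac{L}{D} \frac{\rho V^2}{2}
Substituting knowns: 82.923 = 0.0157·(L/0.209)·0.5·1014·3.476²/1000
Solving for L: L = (82.923·1000)·0.209/(0.0157·0.5·1014·3.476²) = 180.2 m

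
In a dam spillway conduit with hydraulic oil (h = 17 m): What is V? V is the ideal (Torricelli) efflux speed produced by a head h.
Formula: V = \sqrt{2 g h}
V = √(2·9.81·17) = 18.26 m/s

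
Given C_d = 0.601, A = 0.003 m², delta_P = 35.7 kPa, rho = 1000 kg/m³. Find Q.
Formula: Q = C_d A \sqrt{\frac{2 \Delta P}{\rho}}
Q = 0.601·0.003·√(2·(35.7·1000)/1000)·1000 = 15.24 L/s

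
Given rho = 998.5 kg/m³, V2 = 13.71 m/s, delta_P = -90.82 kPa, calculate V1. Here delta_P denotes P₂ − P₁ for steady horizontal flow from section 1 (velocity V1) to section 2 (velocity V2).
Formula: \Delta P = \frac{1}{2} \rho (V_1^2 - V_2^2)
Substituting knowns: -90.82 = 0.5·998.5·(V1² − 13.71²)/1000
Solving for V1: V1 = √(13.71² + 2·(-90.82·1000)/998.5) = 2.46 m/s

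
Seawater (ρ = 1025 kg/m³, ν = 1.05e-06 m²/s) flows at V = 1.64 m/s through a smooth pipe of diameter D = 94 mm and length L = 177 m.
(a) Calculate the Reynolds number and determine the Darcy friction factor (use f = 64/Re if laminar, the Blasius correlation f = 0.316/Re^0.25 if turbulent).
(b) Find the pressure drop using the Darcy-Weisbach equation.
(a) Re = V·D/ν = 1.64·0.094/1.05e-06 = 146820 → turbulent (Re > 4000); f = 0.316/Re^0.25 = 0.316/146820^0.25 = 0.016143 (Blasius is strictly valid for Re ≲ 1e5; used here as the smooth-pipe estimate the problem specifies)
(b) Darcy-Weisbach: ΔP = f·(L/D)·½ρV²/1000 = 0.016143·(177/0.094)·½·1025·1.64²/1000 = 41.9 kPa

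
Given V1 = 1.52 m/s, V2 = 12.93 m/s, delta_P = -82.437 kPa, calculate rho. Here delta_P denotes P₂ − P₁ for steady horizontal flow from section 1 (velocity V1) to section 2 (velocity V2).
Formula: \Delta P = \frac{1}{2} \rho (V_1^2 - V_2^2)
Substituting knowns: -82.437 = 0.5·rho·(1.52² − 12.93²)/1000
Solving for rho: rho = 2·(-82.437·1000)/(1.52² − 12.93²) = 1000 kg/m³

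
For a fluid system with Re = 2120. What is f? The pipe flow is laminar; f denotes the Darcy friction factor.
Formula: f = \frac{64}{Re}
f = 64/2120 = 0.03019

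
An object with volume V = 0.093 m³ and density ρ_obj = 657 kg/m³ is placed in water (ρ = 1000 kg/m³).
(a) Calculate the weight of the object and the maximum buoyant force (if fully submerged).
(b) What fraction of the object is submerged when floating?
(a) W=rho_obj*g*V=657*9.81*0.093=599.4 N; F_B(max)=rho*g*V=1000*9.81*0.093=912.3 N
(b) Floating fraction=rho_obj/rho=657/1000=0.657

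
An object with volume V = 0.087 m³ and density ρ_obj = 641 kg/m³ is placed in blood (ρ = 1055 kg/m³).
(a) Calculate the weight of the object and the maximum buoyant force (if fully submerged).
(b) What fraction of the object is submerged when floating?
(a) W=rho_obj*g*V=641*9.81*0.087=547.1 N; F_B(max)=rho*g*V=1055*9.81*0.087=900.4 N
(b) Floating fraction=rho_obj/rho=641/1055=0.608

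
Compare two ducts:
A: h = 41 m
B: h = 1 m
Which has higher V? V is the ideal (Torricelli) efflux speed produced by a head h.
V(A) = 28.36 m/s, V(B) = 4.429 m/s. Answer: A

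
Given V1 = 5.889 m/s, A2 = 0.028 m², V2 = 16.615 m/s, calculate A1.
Formula: V_2 = \frac{A_1 V_1}{A_2}
Substituting knowns: 16.615 = A1·5.889/0.028
Solving for A1: A1 = 16.615·0.028/5.889 = 0.079 m²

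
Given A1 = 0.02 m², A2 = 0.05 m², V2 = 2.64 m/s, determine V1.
Formula: V_2 = \frac{A_1 V_1}{A_2}
Substituting knowns: 2.64 = 0.02·V1/0.05
Solving for V1: V1 = 2.64·0.05/0.02 = 6.6 m/s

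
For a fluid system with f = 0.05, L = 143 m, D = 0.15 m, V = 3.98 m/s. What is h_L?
Formula: h_L = f \frac{L}{D} \frac{V^2}{2g}
h_L = 0.05·(143/0.15)·3.98²/(2·9.81) = 38.48 m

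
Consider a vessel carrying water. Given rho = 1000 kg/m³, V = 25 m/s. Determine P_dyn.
Formula: P_{dyn} = \frac{1}{2} \rho V^2
P_dyn = 0.5·1000·25²/1000 = 312.5 kPa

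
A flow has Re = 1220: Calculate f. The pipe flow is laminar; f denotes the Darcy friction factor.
Formula: f = \frac{64}{Re}
f = 64/1220 = 0.05246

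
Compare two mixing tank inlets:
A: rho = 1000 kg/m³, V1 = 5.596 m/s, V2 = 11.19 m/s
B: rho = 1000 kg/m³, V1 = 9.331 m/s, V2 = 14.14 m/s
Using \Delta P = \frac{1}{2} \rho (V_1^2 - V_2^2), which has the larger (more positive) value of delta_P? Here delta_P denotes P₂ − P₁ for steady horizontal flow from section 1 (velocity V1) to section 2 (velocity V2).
delta_P(A) = -46.95 kPa, delta_P(B) = -56.44 kPa. Answer: A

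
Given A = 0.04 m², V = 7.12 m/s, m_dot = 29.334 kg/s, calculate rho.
Formula: \dot{m} = \rho A V
Substituting knowns: 29.334 = rho·0.04·7.12
Solving for rho: rho = 29.334/(0.04·7.12) = 103 kg/m³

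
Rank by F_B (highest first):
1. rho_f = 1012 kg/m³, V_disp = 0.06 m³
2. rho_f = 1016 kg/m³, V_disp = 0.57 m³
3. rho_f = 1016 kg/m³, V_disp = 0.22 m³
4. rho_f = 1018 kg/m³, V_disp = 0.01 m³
Case 1: F_B = 595.7 N
Case 2: F_B = 5681 N
Case 3: F_B = 2193 N
Case 4: F_B = 99.87 N
Ranking (highest first): 2, 3, 1, 4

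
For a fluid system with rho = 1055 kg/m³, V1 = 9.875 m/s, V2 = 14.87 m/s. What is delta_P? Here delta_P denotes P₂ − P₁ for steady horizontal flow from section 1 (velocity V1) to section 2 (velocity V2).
Formula: \Delta P = \frac{1}{2} \rho (V_1^2 - V_2^2)
delta_P = 0.5·1055·(9.875² − 14.87²)/1000 = -65.2 kPa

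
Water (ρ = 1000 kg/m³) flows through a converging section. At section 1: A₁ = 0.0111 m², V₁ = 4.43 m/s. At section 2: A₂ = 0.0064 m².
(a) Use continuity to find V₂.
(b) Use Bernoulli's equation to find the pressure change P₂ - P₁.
(a) Continuity: A₁V₁=A₂V₂ -> V₂=A₁V₁/A₂=0.0111*4.43/0.0064=7.68 m/s
(b) Bernoulli: P₂-P₁=0.5*rho*(V₁^2-V₂^2)/1000=0.5*1000*(4.43^2-7.68^2)/1000=-19.68 kPa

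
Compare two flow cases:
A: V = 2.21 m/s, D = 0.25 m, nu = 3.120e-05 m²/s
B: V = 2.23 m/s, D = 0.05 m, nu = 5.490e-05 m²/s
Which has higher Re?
Re(A) = 17708, Re(B) = 2031. Answer: A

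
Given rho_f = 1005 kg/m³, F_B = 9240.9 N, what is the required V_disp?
Formula: F_B = \rho_f g V_{disp}
Substituting knowns: 9240.9 = 1005·9.81·V_disp
Solving for V_disp: V_disp = 9240.9/(1005·9.81) = 0.9373 m³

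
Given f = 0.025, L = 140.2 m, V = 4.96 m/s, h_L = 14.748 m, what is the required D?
Formula: h_L = f \frac{L}{D} \frac{V^2}{2g}
Substituting knowns: 14.748 = 0.025·(140.2/D)·4.96²/(2·9.81)
Solving for D: D = 0.025·140.2·4.96²/(2·9.81·14.748) = 0.298 m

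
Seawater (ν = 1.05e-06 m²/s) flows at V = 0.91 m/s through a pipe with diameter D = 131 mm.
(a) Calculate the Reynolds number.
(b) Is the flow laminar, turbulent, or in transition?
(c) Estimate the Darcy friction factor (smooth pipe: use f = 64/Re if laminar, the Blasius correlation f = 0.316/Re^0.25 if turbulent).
(a) Re = V·D/ν = 0.91·0.131/1.05e-06 = 113530
(b) Flow regime: turbulent (Re > 4000)
(c) Friction factor: f = 0.316/Re^0.25 = 0.316/113530^0.25 = 0.01722 (Blasius is strictly valid for Re ≲ 1e5; used here as the smooth-pipe estimate the problem specifies)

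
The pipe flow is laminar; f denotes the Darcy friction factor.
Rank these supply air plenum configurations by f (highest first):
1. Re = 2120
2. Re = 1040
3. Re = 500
Case 1: f = 0.03019
Case 2: f = 0.06154
Case 3: f = 0.128
Ranking (highest first): 3, 2, 1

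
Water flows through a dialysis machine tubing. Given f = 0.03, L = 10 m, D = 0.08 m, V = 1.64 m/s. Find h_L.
Formula: h_L = f \frac{L}{D} \frac{V^2}{2g}
h_L = 0.03·(10/0.08)·1.64²/(2·9.81) = 0.5141 m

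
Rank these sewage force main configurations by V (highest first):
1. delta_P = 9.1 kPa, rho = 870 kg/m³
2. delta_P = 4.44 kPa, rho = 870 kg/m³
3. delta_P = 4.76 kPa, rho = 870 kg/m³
Case 1: V = 4.574 m/s
Case 2: V = 3.195 m/s
Case 3: V = 3.308 m/s
Ranking (highest first): 1, 3, 2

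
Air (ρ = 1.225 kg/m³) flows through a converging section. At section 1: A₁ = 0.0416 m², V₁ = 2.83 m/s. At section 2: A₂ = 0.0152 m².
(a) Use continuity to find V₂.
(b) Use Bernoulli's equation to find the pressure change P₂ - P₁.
(a) Continuity: A₁V₁=A₂V₂ -> V₂=A₁V₁/A₂=0.0416*2.83/0.0152=7.75 m/s
(b) Bernoulli: P₂-P₁=0.5*rho*(V₁^2-V₂^2)/1000=0.5*1.225*(2.83^2-7.75^2)/1000=-0.03188 kPa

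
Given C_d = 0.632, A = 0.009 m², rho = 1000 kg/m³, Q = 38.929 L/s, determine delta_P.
Formula: Q = C_d A \sqrt{\frac{2 \Delta P}{\rho}}
Substituting knowns: 38.929 = 0.632·0.009·√(2·(delta_P·1000)/1000)·1000
Solving for delta_P: delta_P = ((38.929/1000)/(0.632·0.009))²·1000/2/1000 = 23.42 kPa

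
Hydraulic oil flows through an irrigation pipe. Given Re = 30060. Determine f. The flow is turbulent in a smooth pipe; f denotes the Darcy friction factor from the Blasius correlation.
Formula: f = \frac{0.316}{Re^{0.25}}
f = 0.316/30060^0.25 = 0.024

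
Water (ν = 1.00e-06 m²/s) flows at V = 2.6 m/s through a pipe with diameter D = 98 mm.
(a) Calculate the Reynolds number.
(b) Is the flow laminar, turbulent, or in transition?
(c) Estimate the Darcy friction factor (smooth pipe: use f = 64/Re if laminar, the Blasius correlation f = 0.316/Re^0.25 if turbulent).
(a) Re = V·D/ν = 2.6·0.098/1.00e-06 = 254800
(b) Flow regime: turbulent (Re > 4000)
(c) Friction factor: f = 0.316/Re^0.25 = 0.316/254800^0.25 = 0.01406 (Blasius is strictly valid for Re ≲ 1e5; used here as the smooth-pipe estimate the problem specifies)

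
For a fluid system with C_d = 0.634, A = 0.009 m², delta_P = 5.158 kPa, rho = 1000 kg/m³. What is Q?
Formula: Q = C_d A \sqrt{\frac{2 \Delta P}{\rho}}
Q = 0.634·0.009·√(2·(5.158·1000)/1000)·1000 = 18.33 L/s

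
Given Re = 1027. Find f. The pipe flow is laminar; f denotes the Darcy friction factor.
Formula: f = \frac{64}{Re}
f = 64/1027 = 0.06232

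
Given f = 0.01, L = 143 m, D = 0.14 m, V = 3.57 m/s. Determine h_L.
Formula: h_L = f \frac{L}{D} \frac{V^2}{2g}
h_L = 0.01·(143/0.14)·3.57²/(2·9.81) = 6.635 m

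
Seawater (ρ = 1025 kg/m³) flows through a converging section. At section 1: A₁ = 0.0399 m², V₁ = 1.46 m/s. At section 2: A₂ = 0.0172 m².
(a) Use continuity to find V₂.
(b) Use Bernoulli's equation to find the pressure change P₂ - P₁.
(a) Continuity: A₁V₁=A₂V₂ -> V₂=A₁V₁/A₂=0.0399*1.46/0.0172=3.39 m/s
(b) Bernoulli: P₂-P₁=0.5*rho*(V₁^2-V₂^2)/1000=0.5*1025*(1.46^2-3.39^2)/1000=-4.797 kPa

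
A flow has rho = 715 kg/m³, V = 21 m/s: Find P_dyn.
Formula: P_{dyn} = \frac{1}{2} \rho V^2
P_dyn = 0.5·715·21²/1000 = 157.7 kPa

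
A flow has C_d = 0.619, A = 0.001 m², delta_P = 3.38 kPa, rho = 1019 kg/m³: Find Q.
Formula: Q = C_d A \sqrt{\frac{2 \Delta P}{\rho}}
Q = 0.619·0.001·√(2·(3.38·1000)/1019)·1000 = 1.594 L/s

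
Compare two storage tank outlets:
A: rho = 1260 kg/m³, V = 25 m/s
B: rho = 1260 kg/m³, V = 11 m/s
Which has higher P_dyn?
P_dyn(A) = 393.8 kPa, P_dyn(B) = 76.23 kPa. Answer: A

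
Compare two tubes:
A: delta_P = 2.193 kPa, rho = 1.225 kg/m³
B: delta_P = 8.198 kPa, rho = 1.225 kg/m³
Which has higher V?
V(A) = 59.84 m/s, V(B) = 115.7 m/s. Answer: B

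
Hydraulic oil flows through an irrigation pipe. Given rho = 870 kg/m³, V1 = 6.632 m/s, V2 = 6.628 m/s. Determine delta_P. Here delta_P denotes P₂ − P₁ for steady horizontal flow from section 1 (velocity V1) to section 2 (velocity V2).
Formula: \Delta P = \frac{1}{2} \rho (V_1^2 - V_2^2)
delta_P = 0.5·870·(6.632² − 6.628²)/1000 = 0.02307 kPa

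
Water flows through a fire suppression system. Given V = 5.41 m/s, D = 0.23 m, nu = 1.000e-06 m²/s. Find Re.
Formula: Re = \frac{V D}{\nu}
Re = 5.41·0.23/1.000e-06 = 1.244e+06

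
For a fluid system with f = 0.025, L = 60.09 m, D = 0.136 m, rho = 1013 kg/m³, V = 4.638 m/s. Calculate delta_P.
Formula: \Delta P = f \frac{L}{D} \frac{\rho V^2}{2}
delta_P = 0.025·(60.09/0.136)·0.5·1013·4.638²/1000 = 120.3 kPa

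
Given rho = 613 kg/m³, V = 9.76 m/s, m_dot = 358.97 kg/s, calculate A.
Formula: \dot{m} = \rho A V
Substituting knowns: 358.97 = 613·A·9.76
Solving for A: A = 358.97/(613·9.76) = 0.06 m²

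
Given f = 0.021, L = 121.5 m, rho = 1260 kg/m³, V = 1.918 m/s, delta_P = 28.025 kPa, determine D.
Formula: \Delta P = f \frac{L}{D} \frac{\rho V^2}{2}
Substituting knowns: 28.025 = 0.021·(121.5/D)·0.5·1260·1.918²/1000
Solving for D: D = 0.021·121.5·0.5·1260·1.918²/(28.025·1000) = 0.211 m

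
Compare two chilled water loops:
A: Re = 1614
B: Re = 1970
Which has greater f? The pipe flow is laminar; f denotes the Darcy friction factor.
f(A) = 0.03965, f(B) = 0.03249. Answer: A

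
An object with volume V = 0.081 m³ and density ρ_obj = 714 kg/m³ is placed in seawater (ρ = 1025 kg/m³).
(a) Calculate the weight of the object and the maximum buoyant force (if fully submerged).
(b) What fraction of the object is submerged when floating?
(a) W=rho_obj*g*V=714*9.81*0.081=567.4 N; F_B(max)=rho*g*V=1025*9.81*0.081=814.5 N
(b) Floating fraction=rho_obj/rho=714/1025=0.697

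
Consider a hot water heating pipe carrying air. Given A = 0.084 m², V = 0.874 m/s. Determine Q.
Formula: Q = A V
Q = 0.084·0.874·1000 = 73.42 L/s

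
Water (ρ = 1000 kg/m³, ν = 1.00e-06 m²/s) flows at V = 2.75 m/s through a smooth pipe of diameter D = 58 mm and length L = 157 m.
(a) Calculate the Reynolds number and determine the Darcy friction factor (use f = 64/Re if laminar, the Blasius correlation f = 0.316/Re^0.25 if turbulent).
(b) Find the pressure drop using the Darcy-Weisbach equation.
(a) Re = V·D/ν = 2.75·0.058/1.00e-06 = 159500 → turbulent (Re > 4000); f = 0.316/Re^0.25 = 0.316/159500^0.25 = 0.015812 (Blasius is strictly valid for Re ≲ 1e5; used here as the smooth-pipe estimate the problem specifies)
(b) Darcy-Weisbach: ΔP = f·(L/D)·½ρV²/1000 = 0.015812·(157/0.058)·½·1000·2.75²/1000 = 161.8 kPa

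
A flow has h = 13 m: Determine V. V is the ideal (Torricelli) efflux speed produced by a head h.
Formula: V = \sqrt{2 g h}
V = √(2·9.81·13) = 15.97 m/s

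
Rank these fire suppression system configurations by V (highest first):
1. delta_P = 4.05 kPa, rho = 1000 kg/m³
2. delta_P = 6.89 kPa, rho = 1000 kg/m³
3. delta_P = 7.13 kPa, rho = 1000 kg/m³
Case 1: V = 2.846 m/s
Case 2: V = 3.712 m/s
Case 3: V = 3.776 m/s
Ranking (highest first): 3, 2, 1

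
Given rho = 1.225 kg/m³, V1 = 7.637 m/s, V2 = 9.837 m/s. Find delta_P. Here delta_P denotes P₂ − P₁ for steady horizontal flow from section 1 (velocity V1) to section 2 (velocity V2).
Formula: \Delta P = \frac{1}{2} \rho (V_1^2 - V_2^2)
delta_P = 0.5·1.225·(7.637² − 9.837²)/1000 = -0.02355 kPa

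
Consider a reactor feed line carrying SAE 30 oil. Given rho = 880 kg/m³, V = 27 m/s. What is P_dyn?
Formula: P_{dyn} = \frac{1}{2} \rho V^2
P_dyn = 0.5·880·27²/1000 = 320.8 kPa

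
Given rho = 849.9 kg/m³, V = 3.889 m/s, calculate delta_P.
Formula: V = \sqrt{\frac{2 \Delta P}{\rho}}
Substituting knowns: 3.889 = √(2·(delta_P·1000)/849.9)
Solving for delta_P: delta_P = 3.889²·849.9/2/1000 = 6.427 kPa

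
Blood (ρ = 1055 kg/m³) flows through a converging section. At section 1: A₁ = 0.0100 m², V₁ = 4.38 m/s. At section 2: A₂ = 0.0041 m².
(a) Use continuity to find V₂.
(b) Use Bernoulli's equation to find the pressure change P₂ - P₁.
(a) Continuity: A₁V₁=A₂V₂ -> V₂=A₁V₁/A₂=0.0100*4.38/0.0041=10.68 m/s
(b) Bernoulli: P₂-P₁=0.5*rho*(V₁^2-V₂^2)/1000=0.5*1055*(4.38^2-10.68^2)/1000=-50.05 kPa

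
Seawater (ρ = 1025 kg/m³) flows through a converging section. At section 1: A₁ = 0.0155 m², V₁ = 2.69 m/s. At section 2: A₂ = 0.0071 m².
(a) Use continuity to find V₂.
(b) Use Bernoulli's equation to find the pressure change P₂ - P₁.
(a) Continuity: A₁V₁=A₂V₂ -> V₂=A₁V₁/A₂=0.0155*2.69/0.0071=5.87 m/s
(b) Bernoulli: P₂-P₁=0.5*rho*(V₁^2-V₂^2)/1000=0.5*1025*(2.69^2-5.87^2)/1000=-13.95 kPa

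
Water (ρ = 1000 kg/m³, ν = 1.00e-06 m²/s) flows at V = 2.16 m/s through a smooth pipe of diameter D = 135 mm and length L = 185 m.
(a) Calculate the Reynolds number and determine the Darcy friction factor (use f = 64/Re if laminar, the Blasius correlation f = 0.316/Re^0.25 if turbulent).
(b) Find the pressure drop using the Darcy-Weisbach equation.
(a) Re = V·D/ν = 2.16·0.135/1.00e-06 = 291600 → turbulent (Re > 4000); f = 0.316/Re^0.25 = 0.316/291600^0.25 = 0.013598 (Blasius is strictly valid for Re ≲ 1e5; used here as the smooth-pipe estimate the problem specifies)
(b) Darcy-Weisbach: ΔP = f·(L/D)·½ρV²/1000 = 0.013598·(185/0.135)·½·1000·2.16²/1000 = 43.47 kPa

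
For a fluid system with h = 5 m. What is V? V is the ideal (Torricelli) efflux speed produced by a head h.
Formula: V = \sqrt{2 g h}
V = √(2·9.81·5) = 9.905 m/s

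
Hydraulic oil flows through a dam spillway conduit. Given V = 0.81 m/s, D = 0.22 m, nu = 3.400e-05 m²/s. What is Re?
Formula: Re = \frac{V D}{\nu}
Re = 0.81·0.22/3.400e-05 = 5241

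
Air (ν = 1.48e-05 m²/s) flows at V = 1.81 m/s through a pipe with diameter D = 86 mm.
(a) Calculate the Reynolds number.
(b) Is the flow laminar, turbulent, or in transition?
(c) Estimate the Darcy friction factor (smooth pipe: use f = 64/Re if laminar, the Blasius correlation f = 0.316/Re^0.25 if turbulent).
(a) Re = V·D/ν = 1.81·0.086/1.48e-05 = 10518
(b) Flow regime: turbulent (Re > 4000)
(c) Friction factor: f = 0.316/Re^0.25 = 0.316/10518^0.25 = 0.0312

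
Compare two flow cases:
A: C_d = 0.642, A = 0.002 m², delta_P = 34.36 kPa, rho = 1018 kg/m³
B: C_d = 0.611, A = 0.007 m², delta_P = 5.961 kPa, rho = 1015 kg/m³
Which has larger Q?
Q(A) = 10.55 L/s, Q(B) = 14.66 L/s. Answer: B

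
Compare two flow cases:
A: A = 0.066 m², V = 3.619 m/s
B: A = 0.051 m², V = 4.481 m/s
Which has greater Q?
Q(A) = 238.9 L/s, Q(B) = 228.5 L/s. Answer: A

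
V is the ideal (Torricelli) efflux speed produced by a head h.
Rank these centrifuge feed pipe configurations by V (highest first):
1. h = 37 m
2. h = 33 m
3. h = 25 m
Case 1: V = 26.94 m/s
Case 2: V = 25.45 m/s
Case 3: V = 22.15 m/s
Ranking (highest first): 1, 2, 3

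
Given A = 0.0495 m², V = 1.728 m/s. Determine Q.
Formula: Q = A V
Q = 0.0495·1.728·1000 = 85.54 L/s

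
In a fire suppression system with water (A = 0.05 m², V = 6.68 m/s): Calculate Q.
Formula: Q = A V
Q = 0.05·6.68·1000 = 334 L/s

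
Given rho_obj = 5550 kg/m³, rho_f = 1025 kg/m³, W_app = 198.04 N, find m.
Formula: W_{app} = mg\left(1 - \frac{\rho_f}{\rho_{obj}}\right)
Substituting knowns: 198.04 = m·9.81·(1 − 1025/5550)
Solving for m: m = 198.04/(9.81·(1 − 1025/5550)) = 24.76 kg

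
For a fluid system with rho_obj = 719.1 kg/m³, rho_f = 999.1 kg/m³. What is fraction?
Formula: f_{sub} = \frac{\rho_{obj}}{\rho_f}
fraction = 719.1/999.1 = 0.7197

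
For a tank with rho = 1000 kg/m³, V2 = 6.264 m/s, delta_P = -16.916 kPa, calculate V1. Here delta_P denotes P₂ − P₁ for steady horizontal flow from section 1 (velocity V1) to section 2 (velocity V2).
Formula: \Delta P = \frac{1}{2} \rho (V_1^2 - V_2^2)
Substituting knowns: -16.916 = 0.5·1000·(V1² − 6.264²)/1000
Solving for V1: V1 = √(6.264² + 2·(-16.916·1000)/1000) = 2.325 m/s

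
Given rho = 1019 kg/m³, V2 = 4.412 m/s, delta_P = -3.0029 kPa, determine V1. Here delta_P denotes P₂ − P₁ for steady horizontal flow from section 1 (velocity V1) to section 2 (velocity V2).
Formula: \Delta P = \frac{1}{2} \rho (V_1^2 - V_2^2)
Substituting knowns: -3.0029 = 0.5·1019·(V1² − 4.412²)/1000
Solving for V1: V1 = √(4.412² + 2·(-3.0029·1000)/1019) = 3.684 m/s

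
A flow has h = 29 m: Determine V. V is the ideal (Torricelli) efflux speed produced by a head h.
Formula: V = \sqrt{2 g h}
V = √(2·9.81·29) = 23.85 m/s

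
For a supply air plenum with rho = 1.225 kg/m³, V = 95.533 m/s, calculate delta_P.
Formula: V = \sqrt{\frac{2 \Delta P}{\rho}}
Substituting knowns: 95.533 = √(2·(delta_P·1000)/1.225)
Solving for delta_P: delta_P = 95.533²·1.225/2/1000 = 5.59 kPa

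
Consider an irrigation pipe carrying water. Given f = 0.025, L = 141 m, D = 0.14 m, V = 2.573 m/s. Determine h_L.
Formula: h_L = f \frac{L}{D} \frac{V^2}{2g}
h_L = 0.025·(141/0.14)·2.573²/(2·9.81) = 8.496 m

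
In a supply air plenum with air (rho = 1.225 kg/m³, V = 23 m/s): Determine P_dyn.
Formula: P_{dyn} = \frac{1}{2} \rho V^2
P_dyn = 0.5·1.225·23²/1000 = 0.324 kPa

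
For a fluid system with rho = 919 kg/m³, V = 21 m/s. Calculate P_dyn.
Formula: P_{dyn} = \frac{1}{2} \rho V^2
P_dyn = 0.5·919·21²/1000 = 202.6 kPa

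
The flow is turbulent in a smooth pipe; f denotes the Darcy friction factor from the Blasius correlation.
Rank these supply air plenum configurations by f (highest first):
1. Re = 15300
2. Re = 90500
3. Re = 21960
Case 1: f = 0.02841
Case 2: f = 0.01822
Case 3: f = 0.02596
Ranking (highest first): 1, 3, 2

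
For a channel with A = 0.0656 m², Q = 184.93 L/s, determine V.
Formula: Q = A V
Substituting knowns: 184.93 = 0.0656·V·1000
Solving for V: V = (184.93/1000)/0.0656 = 2.819 m/s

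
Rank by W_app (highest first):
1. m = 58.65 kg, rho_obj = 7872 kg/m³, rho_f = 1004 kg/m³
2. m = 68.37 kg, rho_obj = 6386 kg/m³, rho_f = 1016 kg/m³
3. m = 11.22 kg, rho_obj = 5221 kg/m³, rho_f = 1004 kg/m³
Case 1: W_app = 502 N
Case 2: W_app = 564 N
Case 3: W_app = 88.9 N
Ranking (highest first): 2, 1, 3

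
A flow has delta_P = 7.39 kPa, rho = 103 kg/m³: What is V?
Formula: V = \sqrt{\frac{2 \Delta P}{\rho}}
V = √(2·(7.39·1000)/103) = 11.98 m/s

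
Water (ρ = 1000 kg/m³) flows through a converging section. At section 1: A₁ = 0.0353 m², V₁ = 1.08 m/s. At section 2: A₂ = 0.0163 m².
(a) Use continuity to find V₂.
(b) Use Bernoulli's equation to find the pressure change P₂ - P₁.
(a) Continuity: A₁V₁=A₂V₂ -> V₂=A₁V₁/A₂=0.0353*1.08/0.0163=2.34 m/s
(b) Bernoulli: P₂-P₁=0.5*rho*(V₁^2-V₂^2)/1000=0.5*1000*(1.08^2-2.34^2)/1000=-2.155 kPa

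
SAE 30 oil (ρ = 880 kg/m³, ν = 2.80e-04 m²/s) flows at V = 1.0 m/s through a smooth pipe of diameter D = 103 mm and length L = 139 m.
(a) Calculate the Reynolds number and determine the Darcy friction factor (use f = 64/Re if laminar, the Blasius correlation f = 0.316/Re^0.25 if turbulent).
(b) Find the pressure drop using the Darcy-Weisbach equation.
(a) Re = V·D/ν = 1.0·0.103/2.80e-04 = 367.86 → laminar (Re < 2300); f = 64/Re = 64/367.86 = 0.17398
(b) Darcy-Weisbach: ΔP = f·(L/D)·½ρV²/1000 = 0.17398·(139/0.103)·½·880·1.0²/1000 = 103.3 kPa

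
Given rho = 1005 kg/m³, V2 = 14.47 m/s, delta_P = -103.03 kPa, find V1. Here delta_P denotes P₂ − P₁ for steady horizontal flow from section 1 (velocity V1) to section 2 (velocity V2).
Formula: \Delta P = \frac{1}{2} \rho (V_1^2 - V_2^2)
Substituting knowns: -103.03 = 0.5·1005·(V1² − 14.47²)/1000
Solving for V1: V1 = √(14.47² + 2·(-103.03·1000)/1005) = 2.085 m/s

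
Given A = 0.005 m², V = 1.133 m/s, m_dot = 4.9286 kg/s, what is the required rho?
Formula: \dot{m} = \rho A V
Substituting knowns: 4.9286 = rho·0.005·1.133
Solving for rho: rho = 4.9286/(0.005·1.133) = 870 kg/m³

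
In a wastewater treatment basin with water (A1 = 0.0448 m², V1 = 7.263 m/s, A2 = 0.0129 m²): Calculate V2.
Formula: V_2 = \frac{A_1 V_1}{A_2}
V2 = 0.0448·7.263/0.0129 = 25.22 m/s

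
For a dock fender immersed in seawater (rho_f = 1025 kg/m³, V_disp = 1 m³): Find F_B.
Formula: F_B = \rho_f g V_{disp}
F_B = 1025·9.81·1 = 10055 N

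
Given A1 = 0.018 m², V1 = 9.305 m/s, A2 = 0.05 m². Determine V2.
Formula: V_2 = \frac{A_1 V_1}{A_2}
V2 = 0.018·9.305/0.05 = 3.35 m/s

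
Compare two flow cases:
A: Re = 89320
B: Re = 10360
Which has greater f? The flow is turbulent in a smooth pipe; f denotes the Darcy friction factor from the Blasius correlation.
f(A) = 0.01828, f(B) = 0.03132. Answer: B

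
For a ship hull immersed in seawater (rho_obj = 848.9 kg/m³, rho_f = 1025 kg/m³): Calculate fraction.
Formula: f_{sub} = \frac{\rho_{obj}}{\rho_f}
fraction = 848.9/1025 = 0.8282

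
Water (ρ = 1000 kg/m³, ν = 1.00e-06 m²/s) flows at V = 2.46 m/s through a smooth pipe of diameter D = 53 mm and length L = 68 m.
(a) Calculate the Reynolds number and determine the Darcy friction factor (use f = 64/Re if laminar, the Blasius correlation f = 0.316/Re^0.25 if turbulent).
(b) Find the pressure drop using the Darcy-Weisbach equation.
(a) Re = V·D/ν = 2.46·0.053/1.00e-06 = 130380 → turbulent (Re > 4000); f = 0.316/Re^0.25 = 0.316/130380^0.25 = 0.01663 (Blasius is strictly valid for Re ≲ 1e5; used here as the smooth-pipe estimate the problem specifies)
(b) Darcy-Weisbach: ΔP = f·(L/D)·½ρV²/1000 = 0.01663·(68/0.053)·½·1000·2.46²/1000 = 64.56 kPa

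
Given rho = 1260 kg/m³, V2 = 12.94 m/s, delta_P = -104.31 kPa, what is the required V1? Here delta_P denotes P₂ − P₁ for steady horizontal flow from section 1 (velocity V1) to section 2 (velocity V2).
Formula: \Delta P = \frac{1}{2} \rho (V_1^2 - V_2^2)
Substituting knowns: -104.31 = 0.5·1260·(V1² − 12.94²)/1000
Solving for V1: V1 = √(12.94² + 2·(-104.31·1000)/1260) = 1.368 m/s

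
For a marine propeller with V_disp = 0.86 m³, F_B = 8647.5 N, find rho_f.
Formula: F_B = \rho_f g V_{disp}
Substituting knowns: 8647.5 = rho_f·9.81·0.86
Solving for rho_f: rho_f = 8647.5/(9.81·0.86) = 1025 kg/m³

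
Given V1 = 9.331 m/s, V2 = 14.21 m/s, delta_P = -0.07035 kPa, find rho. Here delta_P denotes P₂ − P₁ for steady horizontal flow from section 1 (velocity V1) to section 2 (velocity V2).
Formula: \Delta P = \frac{1}{2} \rho (V_1^2 - V_2^2)
Substituting knowns: -0.07035 = 0.5·rho·(9.331² − 14.21²)/1000
Solving for rho: rho = 2·(-0.07035·1000)/(9.331² − 14.21²) = 1.225 kg/m³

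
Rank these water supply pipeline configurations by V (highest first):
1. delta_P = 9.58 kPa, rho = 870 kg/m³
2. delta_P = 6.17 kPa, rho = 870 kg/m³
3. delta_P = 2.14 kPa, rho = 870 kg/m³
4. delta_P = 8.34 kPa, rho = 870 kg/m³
Case 1: V = 4.693 m/s
Case 2: V = 3.766 m/s
Case 3: V = 2.218 m/s
Case 4: V = 4.379 m/s
Ranking (highest first): 1, 4, 2, 3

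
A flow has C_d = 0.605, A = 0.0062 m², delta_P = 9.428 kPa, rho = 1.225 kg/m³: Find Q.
Formula: Q = C_d A \sqrt{\frac{2 \Delta P}{\rho}}
Q = 0.605·0.0062·√(2·(9.428·1000)/1.225)·1000 = 465.4 L/s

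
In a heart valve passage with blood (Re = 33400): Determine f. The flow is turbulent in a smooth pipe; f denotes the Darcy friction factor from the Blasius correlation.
Formula: f = \frac{0.316}{Re^{0.25}}
f = 0.316/33400^0.25 = 0.02337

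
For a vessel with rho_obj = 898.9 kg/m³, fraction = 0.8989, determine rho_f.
Formula: f_{sub} = \frac{\rho_{obj}}{\rho_f}
Substituting knowns: 0.8989 = 898.9/rho_f
Solving for rho_f: rho_f = 898.9/0.8989 = 1000 kg/m³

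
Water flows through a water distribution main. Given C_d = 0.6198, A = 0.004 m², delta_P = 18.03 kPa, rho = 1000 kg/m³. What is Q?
Formula: Q = C_d A \sqrt{\frac{2 \Delta P}{\rho}}
Q = 0.6198·0.004·√(2·(18.03·1000)/1000)·1000 = 14.89 L/s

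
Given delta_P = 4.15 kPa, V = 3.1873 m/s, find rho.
Formula: V = \sqrt{\frac{2 \Delta P}{\rho}}
Substituting knowns: 3.1873 = √(2·(4.15·1000)/rho)
Solving for rho: rho = 2·(4.15·1000)/3.1873² = 817 kg/m³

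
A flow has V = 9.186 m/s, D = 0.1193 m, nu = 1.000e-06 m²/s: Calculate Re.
Formula: Re = \frac{V D}{\nu}
Re = 9.186·0.1193/1.000e-06 = 1.096e+06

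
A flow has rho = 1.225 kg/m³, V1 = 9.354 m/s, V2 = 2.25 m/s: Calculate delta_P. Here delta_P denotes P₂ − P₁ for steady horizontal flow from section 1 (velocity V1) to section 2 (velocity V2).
Formula: \Delta P = \frac{1}{2} \rho (V_1^2 - V_2^2)
delta_P = 0.5·1.225·(9.354² − 2.25²)/1000 = 0.05049 kPa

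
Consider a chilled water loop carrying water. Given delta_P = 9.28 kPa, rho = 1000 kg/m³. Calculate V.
Formula: V = \sqrt{\frac{2 \Delta P}{\rho}}
V = √(2·(9.28·1000)/1000) = 4.308 m/s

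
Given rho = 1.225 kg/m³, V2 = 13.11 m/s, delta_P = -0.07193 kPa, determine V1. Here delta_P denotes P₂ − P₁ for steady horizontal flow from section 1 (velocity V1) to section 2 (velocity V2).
Formula: \Delta P = \frac{1}{2} \rho (V_1^2 - V_2^2)
Substituting knowns: -0.07193 = 0.5·1.225·(V1² − 13.11²)/1000
Solving for V1: V1 = √(13.11² + 2·(-0.07193·1000)/1.225) = 7.378 m/s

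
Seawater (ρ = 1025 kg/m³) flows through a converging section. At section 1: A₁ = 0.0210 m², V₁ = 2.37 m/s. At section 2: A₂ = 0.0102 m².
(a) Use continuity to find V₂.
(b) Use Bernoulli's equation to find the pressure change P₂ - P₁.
(a) Continuity: A₁V₁=A₂V₂ -> V₂=A₁V₁/A₂=0.0210*2.37/0.0102=4.88 m/s
(b) Bernoulli: P₂-P₁=0.5*rho*(V₁^2-V₂^2)/1000=0.5*1025*(2.37^2-4.88^2)/1000=-9.326 kPa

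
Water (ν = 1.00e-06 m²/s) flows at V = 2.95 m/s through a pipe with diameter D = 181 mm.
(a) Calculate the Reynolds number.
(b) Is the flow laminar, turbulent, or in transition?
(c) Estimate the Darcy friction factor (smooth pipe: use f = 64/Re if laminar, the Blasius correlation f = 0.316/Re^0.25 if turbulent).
(a) Re = V·D/ν = 2.95·0.181/1.00e-06 = 533950
(b) Flow regime: turbulent (Re > 4000)
(c) Friction factor: f = 0.316/Re^0.25 = 0.316/533950^0.25 = 0.01169 (Blasius is strictly valid for Re ≲ 1e5; used here as the smooth-pipe estimate the problem specifies)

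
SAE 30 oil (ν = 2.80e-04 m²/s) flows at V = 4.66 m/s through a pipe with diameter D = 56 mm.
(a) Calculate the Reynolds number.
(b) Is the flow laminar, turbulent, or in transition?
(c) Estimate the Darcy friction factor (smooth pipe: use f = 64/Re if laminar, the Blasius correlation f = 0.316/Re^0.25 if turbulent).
(a) Re = V·D/ν = 4.66·0.056/2.80e-04 = 932
(b) Flow regime: laminar (Re < 2300)
(c) Friction factor: f = 64/Re = 64/932 = 0.06867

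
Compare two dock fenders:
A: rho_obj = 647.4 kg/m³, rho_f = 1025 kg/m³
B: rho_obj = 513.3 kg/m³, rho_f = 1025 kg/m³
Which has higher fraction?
fraction(A) = 0.6316, fraction(B) = 0.5008. Answer: A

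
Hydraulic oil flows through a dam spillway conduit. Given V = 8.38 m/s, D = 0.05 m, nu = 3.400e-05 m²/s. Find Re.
Formula: Re = \frac{V D}{\nu}
Re = 8.38·0.05/3.400e-05 = 12324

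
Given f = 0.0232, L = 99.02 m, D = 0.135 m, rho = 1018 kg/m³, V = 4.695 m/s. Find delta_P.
Formula: \Delta P = f \frac{L}{D} \frac{\rho V^2}{2}
delta_P = 0.0232·(99.02/0.135)·0.5·1018·4.695²/1000 = 190.9 kPa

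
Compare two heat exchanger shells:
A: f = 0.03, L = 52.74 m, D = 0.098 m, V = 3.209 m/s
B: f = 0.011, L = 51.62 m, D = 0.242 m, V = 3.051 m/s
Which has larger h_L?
h_L(A) = 8.474 m, h_L(B) = 1.113 m. Answer: A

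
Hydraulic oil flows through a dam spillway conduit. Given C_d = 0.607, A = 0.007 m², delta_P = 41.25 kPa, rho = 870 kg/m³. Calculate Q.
Formula: Q = C_d A \sqrt{\frac{2 \Delta P}{\rho}}
Q = 0.607·0.007·√(2·(41.25·1000)/870)·1000 = 41.38 L/s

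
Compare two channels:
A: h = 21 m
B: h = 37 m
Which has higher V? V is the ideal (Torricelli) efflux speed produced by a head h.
V(A) = 20.3 m/s, V(B) = 26.94 m/s. Answer: B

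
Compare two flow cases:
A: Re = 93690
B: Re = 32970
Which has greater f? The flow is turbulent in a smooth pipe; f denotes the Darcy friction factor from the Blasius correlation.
f(A) = 0.01806, f(B) = 0.02345. Answer: B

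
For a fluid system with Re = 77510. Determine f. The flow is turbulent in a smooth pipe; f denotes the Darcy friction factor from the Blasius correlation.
Formula: f = \frac{0.316}{Re^{0.25}}
f = 0.316/77510^0.25 = 0.01894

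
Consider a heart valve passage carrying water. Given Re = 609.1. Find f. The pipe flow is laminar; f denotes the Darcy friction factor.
Formula: f = \frac{64}{Re}
f = 64/609.1 = 0.1051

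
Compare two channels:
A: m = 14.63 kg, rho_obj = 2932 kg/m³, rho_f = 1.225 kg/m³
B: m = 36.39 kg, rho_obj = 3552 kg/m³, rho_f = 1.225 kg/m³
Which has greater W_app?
W_app(A) = 143.5 N, W_app(B) = 356.9 N. Answer: B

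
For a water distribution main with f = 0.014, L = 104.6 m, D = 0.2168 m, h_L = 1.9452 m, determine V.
Formula: h_L = f \frac{L}{D} \frac{V^2}{2g}
Substituting knowns: 1.9452 = 0.014·(104.6/0.2168)·V²/(2·9.81)
Solving for V: V = √(1.9452·2·9.81/(0.014·(104.6/0.2168))) = 2.377 m/s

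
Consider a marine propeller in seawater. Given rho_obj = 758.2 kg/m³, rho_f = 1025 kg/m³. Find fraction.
Formula: f_{sub} = \frac{\rho_{obj}}{\rho_f}
fraction = 758.2/1025 = 0.7397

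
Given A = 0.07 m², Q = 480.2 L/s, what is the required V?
Formula: Q = A V
Substituting knowns: 480.2 = 0.07·V·1000
Solving for V: V = (480.2/1000)/0.07 = 6.86 m/s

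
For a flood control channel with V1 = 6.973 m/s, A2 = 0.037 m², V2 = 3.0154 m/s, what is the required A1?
Formula: V_2 = \frac{A_1 V_1}{A_2}
Substituting knowns: 3.0154 = A1·6.973/0.037
Solving for A1: A1 = 3.0154·0.037/6.973 = 0.016 m²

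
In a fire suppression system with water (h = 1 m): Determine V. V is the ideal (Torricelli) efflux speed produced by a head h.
Formula: V = \sqrt{2 g h}
V = √(2·9.81·1) = 4.429 m/s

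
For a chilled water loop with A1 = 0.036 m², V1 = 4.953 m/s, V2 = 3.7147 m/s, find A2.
Formula: V_2 = \frac{A_1 V_1}{A_2}
Substituting knowns: 3.7147 = 0.036·4.953/A2
Solving for A2: A2 = 0.036·4.953/3.7147 = 0.048 m²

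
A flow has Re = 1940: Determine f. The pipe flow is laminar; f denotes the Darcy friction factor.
Formula: f = \frac{64}{Re}
f = 64/1940 = 0.03299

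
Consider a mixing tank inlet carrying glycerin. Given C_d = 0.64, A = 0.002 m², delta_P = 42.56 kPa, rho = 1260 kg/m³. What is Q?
Formula: Q = C_d A \sqrt{\frac{2 \Delta P}{\rho}}
Q = 0.64·0.002·√(2·(42.56·1000)/1260)·1000 = 10.52 L/s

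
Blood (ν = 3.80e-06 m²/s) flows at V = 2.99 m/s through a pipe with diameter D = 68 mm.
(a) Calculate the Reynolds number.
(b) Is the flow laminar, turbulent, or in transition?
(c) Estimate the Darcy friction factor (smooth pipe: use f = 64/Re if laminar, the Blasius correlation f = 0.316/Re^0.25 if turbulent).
(a) Re = V·D/ν = 2.99·0.068/3.80e-06 = 53505
(b) Flow regime: turbulent (Re > 4000)
(c) Friction factor: f = 0.316/Re^0.25 = 0.316/53505^0.25 = 0.02078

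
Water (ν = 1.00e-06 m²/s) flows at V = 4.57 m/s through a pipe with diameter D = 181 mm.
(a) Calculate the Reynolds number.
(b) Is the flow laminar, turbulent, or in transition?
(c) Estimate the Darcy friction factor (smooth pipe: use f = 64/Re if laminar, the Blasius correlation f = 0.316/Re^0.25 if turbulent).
(a) Re = V·D/ν = 4.57·0.181/1.00e-06 = 827170
(b) Flow regime: turbulent (Re > 4000)
(c) Friction factor: f = 0.316/Re^0.25 = 0.316/827170^0.25 = 0.01048 (Blasius is strictly valid for Re ≲ 1e5; used here as the smooth-pipe estimate the problem specifies)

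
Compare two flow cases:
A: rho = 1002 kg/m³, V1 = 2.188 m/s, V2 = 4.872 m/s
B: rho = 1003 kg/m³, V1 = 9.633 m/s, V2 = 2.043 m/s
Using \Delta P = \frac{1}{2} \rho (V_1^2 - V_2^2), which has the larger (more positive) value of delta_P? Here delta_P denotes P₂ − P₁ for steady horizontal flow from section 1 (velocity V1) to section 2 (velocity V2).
delta_P(A) = -9.493 kPa, delta_P(B) = 44.44 kPa. Answer: B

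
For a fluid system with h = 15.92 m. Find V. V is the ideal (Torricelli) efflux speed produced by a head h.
Formula: V = \sqrt{2 g h}
V = √(2·9.81·15.92) = 17.67 m/s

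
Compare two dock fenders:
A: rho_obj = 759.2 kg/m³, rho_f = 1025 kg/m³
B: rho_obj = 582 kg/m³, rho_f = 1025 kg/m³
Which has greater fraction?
fraction(A) = 0.7407, fraction(B) = 0.5678. Answer: A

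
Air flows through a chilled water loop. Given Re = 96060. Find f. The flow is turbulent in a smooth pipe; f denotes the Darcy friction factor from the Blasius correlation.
Formula: f = \frac{0.316}{Re^{0.25}}
f = 0.316/96060^0.25 = 0.01795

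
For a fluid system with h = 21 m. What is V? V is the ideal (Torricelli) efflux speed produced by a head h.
Formula: V = \sqrt{2 g h}
V = √(2·9.81·21) = 20.3 m/s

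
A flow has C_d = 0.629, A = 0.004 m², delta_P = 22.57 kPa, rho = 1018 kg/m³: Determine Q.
Formula: Q = C_d A \sqrt{\frac{2 \Delta P}{\rho}}
Q = 0.629·0.004·√(2·(22.57·1000)/1018)·1000 = 16.75 L/s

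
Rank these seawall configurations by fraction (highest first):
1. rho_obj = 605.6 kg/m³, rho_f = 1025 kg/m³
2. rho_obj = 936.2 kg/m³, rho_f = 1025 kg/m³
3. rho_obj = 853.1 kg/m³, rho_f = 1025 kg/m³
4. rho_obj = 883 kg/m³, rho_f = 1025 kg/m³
Case 1: fraction = 0.5908
Case 2: fraction = 0.9134
Case 3: fraction = 0.8323
Case 4: fraction = 0.8615
Ranking (highest first): 2, 4, 3, 1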